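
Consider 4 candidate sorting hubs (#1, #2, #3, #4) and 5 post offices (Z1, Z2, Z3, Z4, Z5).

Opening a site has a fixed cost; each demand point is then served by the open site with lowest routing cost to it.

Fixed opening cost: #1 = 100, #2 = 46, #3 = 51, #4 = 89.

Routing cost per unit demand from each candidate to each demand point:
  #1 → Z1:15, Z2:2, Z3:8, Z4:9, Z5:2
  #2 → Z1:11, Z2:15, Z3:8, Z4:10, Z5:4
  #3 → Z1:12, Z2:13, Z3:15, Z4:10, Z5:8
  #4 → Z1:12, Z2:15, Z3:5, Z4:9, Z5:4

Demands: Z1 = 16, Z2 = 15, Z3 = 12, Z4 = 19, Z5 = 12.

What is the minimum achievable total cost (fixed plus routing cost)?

Open {#1, #2}: assign each demand point to its cheapest open site.
  Z1→#2 16×11=176, Z2→#1 15×2=30, Z3→#1 12×8=96, Z4→#1 19×9=171, Z5→#1 12×2=24
  routing cost 497, fixed 146 → total 643.
Compare {#1}: routing cost 561 + fixed 100 = 661.
Compare {#1, #3}: routing cost 513 + fixed 151 = 664.
Compare {#1, #4}: routing cost 477 + fixed 189 = 666.
All other subsets cost ≥ 661. Minimum total cost: 643.

643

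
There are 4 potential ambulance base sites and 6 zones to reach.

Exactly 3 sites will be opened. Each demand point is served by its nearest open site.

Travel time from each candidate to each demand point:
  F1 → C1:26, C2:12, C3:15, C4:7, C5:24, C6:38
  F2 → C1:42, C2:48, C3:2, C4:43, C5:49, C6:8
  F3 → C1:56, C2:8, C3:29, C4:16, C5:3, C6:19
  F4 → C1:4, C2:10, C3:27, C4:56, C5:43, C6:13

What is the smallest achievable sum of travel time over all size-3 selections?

Open {F2, F3, F4}.
  C1→F4 4, C2→F3 8, C3→F2 2, C4→F3 16, C5→F3 3, C6→F2 8  ⇒ total 41.
Compare {F1, F3, F4}: total 50.
Compare {F1, F2, F3}: total 54.
No size-3 selection does better; minimum is 41.

41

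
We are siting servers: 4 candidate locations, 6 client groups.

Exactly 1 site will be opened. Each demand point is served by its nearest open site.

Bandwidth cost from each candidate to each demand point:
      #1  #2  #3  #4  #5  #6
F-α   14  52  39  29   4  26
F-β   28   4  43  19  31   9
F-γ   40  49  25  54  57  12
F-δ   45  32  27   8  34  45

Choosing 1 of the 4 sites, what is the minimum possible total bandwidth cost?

134

Open {F-β}.
  #1→F-β 28, #2→F-β 4, #3→F-β 43, #4→F-β 19, #5→F-β 31, #6→F-β 9  ⇒ total 134.
Compare {F-α}: total 164.
Compare {F-δ}: total 191.
No size-1 selection does better; minimum is 134.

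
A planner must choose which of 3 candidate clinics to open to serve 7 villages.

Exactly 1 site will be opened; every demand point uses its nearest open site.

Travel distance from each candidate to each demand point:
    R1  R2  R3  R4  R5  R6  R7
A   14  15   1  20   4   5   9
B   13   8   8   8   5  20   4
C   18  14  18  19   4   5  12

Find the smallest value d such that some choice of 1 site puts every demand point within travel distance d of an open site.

Open {C}.
  Farthest demand point is R4 at travel distance 19 (to C); all others are ≤ 19.
With {A} the worst case is 20.
With {B} the worst case is 20.
No size-1 selection achieves below 19.

19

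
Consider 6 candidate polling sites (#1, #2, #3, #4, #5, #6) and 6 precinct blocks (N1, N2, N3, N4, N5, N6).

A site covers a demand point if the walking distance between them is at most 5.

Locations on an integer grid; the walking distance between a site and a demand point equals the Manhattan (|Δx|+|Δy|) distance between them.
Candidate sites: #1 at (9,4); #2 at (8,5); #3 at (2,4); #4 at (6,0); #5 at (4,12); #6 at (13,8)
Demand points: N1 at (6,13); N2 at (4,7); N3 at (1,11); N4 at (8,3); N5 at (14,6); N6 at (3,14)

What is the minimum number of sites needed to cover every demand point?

3

Coverage sets (demand points within 5 of each site):
  #1: {N4}
  #2: {N4}
  #3: {N2}
  #4: {N4}
  #5: {N1, N2, N3, N6}
  #6: {N5}
No 2 sites suffice: every size-2 union leaves at least one demand point uncovered.
But {#1, #5, #6} covers everything, so the minimum is 3.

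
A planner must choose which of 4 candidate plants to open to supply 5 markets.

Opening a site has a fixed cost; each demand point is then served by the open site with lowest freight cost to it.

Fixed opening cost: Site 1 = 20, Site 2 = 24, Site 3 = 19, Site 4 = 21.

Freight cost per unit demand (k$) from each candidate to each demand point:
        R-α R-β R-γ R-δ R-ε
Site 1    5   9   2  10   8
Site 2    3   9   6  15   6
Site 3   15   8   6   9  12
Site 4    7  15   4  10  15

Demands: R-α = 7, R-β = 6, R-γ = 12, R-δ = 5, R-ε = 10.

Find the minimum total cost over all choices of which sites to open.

253

Open {Site 1, Site 2}: assign each demand point to its cheapest open site.
  R-α→Site 2 7×3=21, R-β→Site 1 6×9=54, R-γ→Site 1 12×2=24, R-δ→Site 1 5×10=50, R-ε→Site 2 10×6=60
  freight cost 209, fixed 44 → total 253.
Compare {Site 1, Site 2, Site 3}: freight cost 198 + fixed 63 = 261.
Compare {Site 1}: freight cost 243 + fixed 20 = 263.
Compare {Site 1, Site 3}: freight cost 232 + fixed 39 = 271.
All other subsets cost ≥ 261. Minimum total cost: 253.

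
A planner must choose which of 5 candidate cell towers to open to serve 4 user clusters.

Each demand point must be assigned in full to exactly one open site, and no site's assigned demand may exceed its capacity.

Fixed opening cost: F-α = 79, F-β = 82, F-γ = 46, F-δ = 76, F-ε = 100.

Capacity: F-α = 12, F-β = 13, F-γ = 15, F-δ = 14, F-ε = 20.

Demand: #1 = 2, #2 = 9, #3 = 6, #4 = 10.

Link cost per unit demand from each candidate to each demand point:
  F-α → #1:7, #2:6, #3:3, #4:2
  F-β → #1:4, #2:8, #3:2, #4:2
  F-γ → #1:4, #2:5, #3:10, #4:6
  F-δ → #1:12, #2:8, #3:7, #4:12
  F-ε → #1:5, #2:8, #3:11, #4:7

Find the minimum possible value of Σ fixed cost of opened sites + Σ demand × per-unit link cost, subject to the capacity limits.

Open {F-β, F-γ}; cheapest assignment that respects the capacities:
  F-β (cap 13, load 12): #1, #4 — cost 2×4 + 10×2 = 28
  F-γ (cap 15, load 15): #2, #3 — cost 9×5 + 6×10 = 105
  Shipping 133, fixed 128 → total 261.
  Any other capacity-feasible assignment to {F-β, F-γ} ships for at least 133.
Compare {F-α, F-γ}: its best feasible assignment gives total 264.
Compare {F-α, F-β, F-γ}: its best feasible assignment gives total 292.
Every other set of open sites that can feasibly serve all demand totals ≥ 264 even under its best assignment. Minimum: 261.

261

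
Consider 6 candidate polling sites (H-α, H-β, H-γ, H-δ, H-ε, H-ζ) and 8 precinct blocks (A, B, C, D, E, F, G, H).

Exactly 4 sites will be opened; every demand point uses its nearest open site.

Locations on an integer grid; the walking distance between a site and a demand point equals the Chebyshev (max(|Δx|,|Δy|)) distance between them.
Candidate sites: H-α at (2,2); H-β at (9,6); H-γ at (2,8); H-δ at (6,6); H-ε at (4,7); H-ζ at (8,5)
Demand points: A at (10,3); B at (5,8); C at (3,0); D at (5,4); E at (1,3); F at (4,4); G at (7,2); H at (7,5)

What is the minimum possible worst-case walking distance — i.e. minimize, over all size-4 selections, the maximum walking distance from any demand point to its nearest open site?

Open {H-α, H-β, H-γ, H-ζ}.
  Farthest demand point is B at walking distance 3 (to H-γ); all others are ≤ 3.
With {H-α, H-β, H-δ, H-ζ} the worst case is 3.
With {H-α, H-β, H-ε, H-ζ} the worst case is 3.
No size-4 selection achieves below 3.

3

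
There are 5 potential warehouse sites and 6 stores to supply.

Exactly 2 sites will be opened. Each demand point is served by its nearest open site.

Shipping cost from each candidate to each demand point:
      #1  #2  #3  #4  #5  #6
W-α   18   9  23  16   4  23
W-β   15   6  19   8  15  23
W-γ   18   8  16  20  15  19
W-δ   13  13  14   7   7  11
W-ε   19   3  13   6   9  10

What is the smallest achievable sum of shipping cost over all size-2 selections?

52

Open {W-δ, W-ε}.
  #1→W-δ 13, #2→W-ε 3, #3→W-ε 13, #4→W-ε 6, #5→W-δ 7, #6→W-ε 10  ⇒ total 52.
Compare {W-α, W-ε}: total 54.
Compare {W-β, W-ε}: total 56.
No size-2 selection does better; minimum is 52.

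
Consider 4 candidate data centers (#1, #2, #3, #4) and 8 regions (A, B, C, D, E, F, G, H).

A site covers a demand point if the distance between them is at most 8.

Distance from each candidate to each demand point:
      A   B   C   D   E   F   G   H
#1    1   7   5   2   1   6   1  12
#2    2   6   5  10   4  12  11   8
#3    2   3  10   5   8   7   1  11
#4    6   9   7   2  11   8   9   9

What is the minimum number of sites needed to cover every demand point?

Coverage sets (demand points within 8 of each site):
  #1: {A, B, C, D, E, F, G}
  #2: {A, B, C, E, H}
  #3: {A, B, D, E, F, G}
  #4: {A, C, D, F}
No single site covers all 8 demand points.
But {#1, #2} covers everything, so the minimum is 2.

2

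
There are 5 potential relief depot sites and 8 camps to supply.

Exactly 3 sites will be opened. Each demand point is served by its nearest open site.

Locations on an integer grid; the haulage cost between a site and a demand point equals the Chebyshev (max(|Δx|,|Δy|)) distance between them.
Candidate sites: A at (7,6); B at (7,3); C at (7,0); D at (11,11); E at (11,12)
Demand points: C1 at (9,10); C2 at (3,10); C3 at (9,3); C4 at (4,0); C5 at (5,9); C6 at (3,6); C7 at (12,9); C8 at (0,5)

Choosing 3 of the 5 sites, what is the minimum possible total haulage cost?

27

Open {A, B, D}.
  C1→D 2, C2→A 4, C3→B 2, C4→B 3, C5→A 3, C6→A 4, C7→D 2, C8→A 7  ⇒ total 27.
Compare {A, B, E}: total 28.
Compare {A, C, D}: total 28.
No size-3 selection does better; minimum is 27.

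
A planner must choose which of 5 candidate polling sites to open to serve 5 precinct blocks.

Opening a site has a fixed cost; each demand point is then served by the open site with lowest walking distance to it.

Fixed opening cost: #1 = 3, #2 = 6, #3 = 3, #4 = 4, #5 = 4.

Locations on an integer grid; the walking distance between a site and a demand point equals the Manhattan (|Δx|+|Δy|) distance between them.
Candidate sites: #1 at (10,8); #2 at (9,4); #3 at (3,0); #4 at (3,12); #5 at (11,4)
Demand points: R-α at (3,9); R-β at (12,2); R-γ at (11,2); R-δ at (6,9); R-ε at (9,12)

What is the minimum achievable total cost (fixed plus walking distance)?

Open {#4, #5}: assign each demand point to its cheapest open site.
  R-α→#4 3, R-β→#5 3, R-γ→#5 2, R-δ→#4 6, R-ε→#4 6
  walking distance 20, fixed 8 → total 28.
Compare {#1, #4, #5}: walking distance 18 + fixed 11 = 29.
Compare {#1, #5}: walking distance 23 + fixed 7 = 30.
Compare {#3, #4, #5}: walking distance 20 + fixed 11 = 31.
All other subsets cost ≥ 29. Minimum total cost: 28.

28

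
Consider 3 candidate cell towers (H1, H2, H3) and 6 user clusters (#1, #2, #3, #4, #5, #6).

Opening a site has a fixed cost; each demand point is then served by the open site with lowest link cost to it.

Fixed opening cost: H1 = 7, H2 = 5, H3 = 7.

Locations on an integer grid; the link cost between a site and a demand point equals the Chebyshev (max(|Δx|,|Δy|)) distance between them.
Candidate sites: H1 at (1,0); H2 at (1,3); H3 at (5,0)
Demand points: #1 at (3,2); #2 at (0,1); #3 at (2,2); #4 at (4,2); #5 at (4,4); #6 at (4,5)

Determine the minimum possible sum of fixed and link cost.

Open {H2}: assign each demand point to its cheapest open site.
  #1→H2 2, #2→H2 2, #3→H2 1, #4→H2 3, #5→H2 3, #6→H2 3
  link cost 14, fixed 5 → total 19.
Compare {H1}: link cost 17 + fixed 7 = 24.
Compare {H1, H2}: link cost 13 + fixed 12 = 25.
Compare {H2, H3}: link cost 13 + fixed 12 = 25.
All other subsets cost ≥ 24. Minimum total cost: 19.

19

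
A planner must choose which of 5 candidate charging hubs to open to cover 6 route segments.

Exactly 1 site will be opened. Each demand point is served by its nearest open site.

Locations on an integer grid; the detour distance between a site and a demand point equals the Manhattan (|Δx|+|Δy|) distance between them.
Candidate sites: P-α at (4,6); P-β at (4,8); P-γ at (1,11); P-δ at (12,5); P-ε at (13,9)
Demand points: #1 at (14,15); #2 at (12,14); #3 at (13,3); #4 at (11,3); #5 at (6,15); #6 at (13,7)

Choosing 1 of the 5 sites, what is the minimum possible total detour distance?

42

Open {P-ε}.
  #1→P-ε 7, #2→P-ε 6, #3→P-ε 6, #4→P-ε 8, #5→P-ε 13, #6→P-ε 2  ⇒ total 42.
Compare {P-δ}: total 46.
Compare {P-β}: total 76.
No size-1 selection does better; minimum is 42.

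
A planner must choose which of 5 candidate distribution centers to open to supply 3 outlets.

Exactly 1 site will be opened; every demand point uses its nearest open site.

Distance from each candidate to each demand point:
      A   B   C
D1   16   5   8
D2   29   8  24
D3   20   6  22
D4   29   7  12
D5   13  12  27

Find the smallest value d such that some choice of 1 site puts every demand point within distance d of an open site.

16

Open {D1}.
  Farthest demand point is A at distance 16 (to D1); all others are ≤ 16.
With {D3} the worst case is 22.
With {D5} the worst case is 27.
No size-1 selection achieves below 16.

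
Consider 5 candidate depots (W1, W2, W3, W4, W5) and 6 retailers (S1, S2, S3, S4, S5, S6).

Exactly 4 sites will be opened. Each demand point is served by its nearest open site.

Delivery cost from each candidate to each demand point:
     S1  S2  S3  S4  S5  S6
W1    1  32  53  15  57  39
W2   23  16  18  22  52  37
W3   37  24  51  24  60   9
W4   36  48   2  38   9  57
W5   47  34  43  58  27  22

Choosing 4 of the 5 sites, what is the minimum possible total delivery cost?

52

Open {W1, W2, W3, W4}.
  S1→W1 1, S2→W2 16, S3→W4 2, S4→W1 15, S5→W4 9, S6→W3 9  ⇒ total 52.
Compare {W1, W3, W4, W5}: total 60.
Compare {W1, W2, W4, W5}: total 65.
No size-4 selection does better; minimum is 52.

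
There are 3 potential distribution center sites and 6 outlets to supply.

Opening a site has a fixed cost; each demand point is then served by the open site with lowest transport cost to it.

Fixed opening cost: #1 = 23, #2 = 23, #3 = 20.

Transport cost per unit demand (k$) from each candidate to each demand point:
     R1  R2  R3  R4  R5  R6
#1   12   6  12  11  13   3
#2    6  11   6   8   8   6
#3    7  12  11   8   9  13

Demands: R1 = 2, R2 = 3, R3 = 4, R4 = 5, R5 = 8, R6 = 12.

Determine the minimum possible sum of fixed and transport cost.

240

Open {#1, #2}: assign each demand point to its cheapest open site.
  R1→#2 2×6=12, R2→#1 3×6=18, R3→#2 4×6=24, R4→#2 5×8=40, R5→#2 8×8=64, R6→#1 12×3=36
  transport cost 194, fixed 46 → total 240.
Compare {#1, #2, #3}: transport cost 194 + fixed 66 = 260.
Compare {#1, #3}: transport cost 224 + fixed 43 = 267.
Compare {#2}: transport cost 245 + fixed 23 = 268.
All other subsets cost ≥ 260. Minimum total cost: 240.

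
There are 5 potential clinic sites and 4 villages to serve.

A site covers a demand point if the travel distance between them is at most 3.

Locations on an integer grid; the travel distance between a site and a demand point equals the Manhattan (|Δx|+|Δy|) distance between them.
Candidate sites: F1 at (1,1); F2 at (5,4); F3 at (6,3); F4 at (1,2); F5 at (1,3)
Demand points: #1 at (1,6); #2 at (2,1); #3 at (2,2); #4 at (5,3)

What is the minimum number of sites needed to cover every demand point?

2

Coverage sets (demand points within 3 of each site):
  F1: {#2, #3}
  F2: {#4}
  F3: {#4}
  F4: {#2, #3}
  F5: {#1, #2, #3}
No single site covers all 4 demand points.
But {F2, F5} covers everything, so the minimum is 2.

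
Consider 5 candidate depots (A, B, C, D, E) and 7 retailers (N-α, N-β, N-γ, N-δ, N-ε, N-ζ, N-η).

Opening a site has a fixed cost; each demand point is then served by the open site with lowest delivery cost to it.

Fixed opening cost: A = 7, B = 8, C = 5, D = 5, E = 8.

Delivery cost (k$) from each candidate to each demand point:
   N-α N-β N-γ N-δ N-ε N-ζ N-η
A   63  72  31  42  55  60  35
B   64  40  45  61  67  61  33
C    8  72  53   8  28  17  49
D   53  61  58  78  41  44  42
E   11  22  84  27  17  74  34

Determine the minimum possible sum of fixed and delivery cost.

157

Open {A, C, E}: assign each demand point to its cheapest open site.
  N-α→C 8, N-β→E 22, N-γ→A 31, N-δ→C 8, N-ε→E 17, N-ζ→C 17, N-η→E 34
  delivery cost 137, fixed 20 → total 157.
Compare {A, C, D, E}: delivery cost 137 + fixed 25 = 162.
Compare {A, B, C, E}: delivery cost 136 + fixed 28 = 164.
Compare {A, B, C, D, E}: delivery cost 136 + fixed 33 = 169.
All other subsets cost ≥ 162. Minimum total cost: 157.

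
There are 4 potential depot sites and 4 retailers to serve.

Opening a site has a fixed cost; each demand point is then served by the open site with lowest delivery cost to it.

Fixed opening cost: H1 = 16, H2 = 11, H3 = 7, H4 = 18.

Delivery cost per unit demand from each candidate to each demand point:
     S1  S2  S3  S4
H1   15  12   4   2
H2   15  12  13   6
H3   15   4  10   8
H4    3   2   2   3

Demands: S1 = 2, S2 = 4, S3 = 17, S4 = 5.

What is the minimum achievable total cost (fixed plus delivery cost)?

Open {H4}: assign each demand point to its cheapest open site.
  S1→H4 2×3=6, S2→H4 4×2=8, S3→H4 17×2=34, S4→H4 5×3=15
  delivery cost 63, fixed 18 → total 81.
Compare {H3, H4}: delivery cost 63 + fixed 25 = 88.
Compare {H1, H4}: delivery cost 58 + fixed 34 = 92.
Compare {H2, H4}: delivery cost 63 + fixed 29 = 92.
All other subsets cost ≥ 88. Minimum total cost: 81.

81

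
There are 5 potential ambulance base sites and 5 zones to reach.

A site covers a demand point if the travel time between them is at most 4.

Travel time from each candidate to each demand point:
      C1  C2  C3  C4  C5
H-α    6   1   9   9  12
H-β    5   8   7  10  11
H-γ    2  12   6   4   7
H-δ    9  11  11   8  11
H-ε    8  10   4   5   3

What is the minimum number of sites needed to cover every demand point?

3

Coverage sets (demand points within 4 of each site):
  H-α: {C2}
  H-β: {}
  H-γ: {C1, C4}
  H-δ: {}
  H-ε: {C3, C5}
No 2 sites suffice: every size-2 union leaves at least one demand point uncovered.
But {H-α, H-γ, H-ε} covers everything, so the minimum is 3.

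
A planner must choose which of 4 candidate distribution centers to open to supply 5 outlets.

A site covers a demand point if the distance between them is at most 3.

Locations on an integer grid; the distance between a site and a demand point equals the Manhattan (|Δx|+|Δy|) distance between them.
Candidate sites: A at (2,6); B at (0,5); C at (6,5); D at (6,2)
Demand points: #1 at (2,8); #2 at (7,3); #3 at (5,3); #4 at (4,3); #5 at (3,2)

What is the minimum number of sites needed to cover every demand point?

2

Coverage sets (demand points within 3 of each site):
  A: {#1}
  B: {}
  C: {#2, #3}
  D: {#2, #3, #4, #5}
No single site covers all 5 demand points.
But {A, D} covers everything, so the minimum is 2.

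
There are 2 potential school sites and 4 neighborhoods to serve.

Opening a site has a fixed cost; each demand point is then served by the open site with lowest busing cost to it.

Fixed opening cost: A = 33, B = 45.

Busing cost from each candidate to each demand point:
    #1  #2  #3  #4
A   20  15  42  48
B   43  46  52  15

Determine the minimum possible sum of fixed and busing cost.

Open {A}: assign each demand point to its cheapest open site.
  #1→A 20, #2→A 15, #3→A 42, #4→A 48
  busing cost 125, fixed 33 → total 158.
Compare {A, B}: busing cost 92 + fixed 78 = 170.
Compare {B}: busing cost 156 + fixed 45 = 201.

158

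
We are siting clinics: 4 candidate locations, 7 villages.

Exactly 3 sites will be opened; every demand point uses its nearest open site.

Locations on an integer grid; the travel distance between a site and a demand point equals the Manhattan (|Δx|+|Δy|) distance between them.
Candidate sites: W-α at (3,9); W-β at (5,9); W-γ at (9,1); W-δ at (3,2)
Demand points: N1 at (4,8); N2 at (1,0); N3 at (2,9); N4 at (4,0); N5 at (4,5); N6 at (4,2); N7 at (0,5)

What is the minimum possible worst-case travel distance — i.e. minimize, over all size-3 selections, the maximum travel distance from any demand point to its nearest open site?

Open {W-α, W-β, W-δ}.
  Farthest demand point is N7 at travel distance 6 (to W-δ); all others are ≤ 6.
With {W-α, W-γ, W-δ} the worst case is 6.
With {W-β, W-γ, W-δ} the worst case is 6.
No size-3 selection achieves below 6.

6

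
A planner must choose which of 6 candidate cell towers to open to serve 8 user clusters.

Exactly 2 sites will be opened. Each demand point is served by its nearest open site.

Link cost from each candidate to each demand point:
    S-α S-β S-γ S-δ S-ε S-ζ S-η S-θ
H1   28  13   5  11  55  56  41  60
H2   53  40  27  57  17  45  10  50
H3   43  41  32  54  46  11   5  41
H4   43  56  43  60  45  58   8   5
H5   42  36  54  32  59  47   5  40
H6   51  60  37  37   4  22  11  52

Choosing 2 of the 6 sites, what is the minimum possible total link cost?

Open {H1, H6}.
  S-α→H1 28, S-β→H1 13, S-γ→H1 5, S-δ→H1 11, S-ε→H6 4, S-ζ→H6 22, S-η→H6 11, S-θ→H6 52  ⇒ total 146.
Compare {H1, H3}: total 160.
Compare {H1, H4}: total 171.
No size-2 selection does better; minimum is 146.

146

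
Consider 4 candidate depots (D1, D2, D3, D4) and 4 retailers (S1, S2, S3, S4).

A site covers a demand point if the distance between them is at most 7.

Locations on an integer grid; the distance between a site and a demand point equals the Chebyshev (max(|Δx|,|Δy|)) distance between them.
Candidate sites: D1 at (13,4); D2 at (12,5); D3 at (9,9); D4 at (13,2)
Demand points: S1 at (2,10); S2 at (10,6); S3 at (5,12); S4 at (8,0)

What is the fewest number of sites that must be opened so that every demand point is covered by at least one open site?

2

Coverage sets (demand points within 7 of each site):
  D1: {S2, S4}
  D2: {S2, S3, S4}
  D3: {S1, S2, S3}
  D4: {S2, S4}
No single site covers all 4 demand points.
But {D1, D3} covers everything, so the minimum is 2.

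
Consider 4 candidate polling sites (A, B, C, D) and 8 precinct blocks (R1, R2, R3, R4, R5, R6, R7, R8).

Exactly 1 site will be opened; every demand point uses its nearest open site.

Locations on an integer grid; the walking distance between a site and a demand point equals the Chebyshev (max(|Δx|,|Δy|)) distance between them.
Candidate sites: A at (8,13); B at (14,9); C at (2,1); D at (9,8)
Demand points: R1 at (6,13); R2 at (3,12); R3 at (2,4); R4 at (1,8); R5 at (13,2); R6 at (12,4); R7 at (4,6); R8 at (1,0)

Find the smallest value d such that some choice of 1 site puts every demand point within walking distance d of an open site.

8

Open {D}.
  Farthest demand point is R4 at walking distance 8 (to D); all others are ≤ 8.
With {C} the worst case is 12.
With {A} the worst case is 13.
No size-1 selection achieves below 8.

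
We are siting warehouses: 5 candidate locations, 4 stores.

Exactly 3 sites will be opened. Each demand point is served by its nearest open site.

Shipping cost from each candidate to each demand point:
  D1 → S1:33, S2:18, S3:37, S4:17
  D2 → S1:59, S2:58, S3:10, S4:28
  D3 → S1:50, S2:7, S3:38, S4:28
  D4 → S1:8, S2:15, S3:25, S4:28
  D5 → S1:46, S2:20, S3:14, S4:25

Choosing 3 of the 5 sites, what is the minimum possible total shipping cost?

Open {D1, D2, D4}.
  S1→D4 8, S2→D4 15, S3→D2 10, S4→D1 17  ⇒ total 50.
Compare {D2, D3, D4}: total 53.
Compare {D1, D4, D5}: total 54.
No size-3 selection does better; minimum is 50.

50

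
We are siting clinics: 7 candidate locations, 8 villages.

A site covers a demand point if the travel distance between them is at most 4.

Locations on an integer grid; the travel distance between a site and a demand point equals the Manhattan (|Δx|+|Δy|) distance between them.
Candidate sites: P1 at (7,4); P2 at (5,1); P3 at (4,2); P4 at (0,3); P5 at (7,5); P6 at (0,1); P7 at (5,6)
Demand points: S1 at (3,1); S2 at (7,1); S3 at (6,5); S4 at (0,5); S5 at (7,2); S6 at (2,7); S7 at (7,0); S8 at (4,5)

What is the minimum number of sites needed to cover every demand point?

Coverage sets (demand points within 4 of each site):
  P1: {S2, S3, S5, S7, S8}
  P2: {S1, S2, S5, S7}
  P3: {S1, S2, S5, S8}
  P4: {S4}
  P5: {S2, S3, S5, S8}
  P6: {S1, S4}
  P7: {S3, S6, S8}
No 2 sites suffice: every size-2 union leaves at least one demand point uncovered.
But {P1, P6, P7} covers everything, so the minimum is 3.

3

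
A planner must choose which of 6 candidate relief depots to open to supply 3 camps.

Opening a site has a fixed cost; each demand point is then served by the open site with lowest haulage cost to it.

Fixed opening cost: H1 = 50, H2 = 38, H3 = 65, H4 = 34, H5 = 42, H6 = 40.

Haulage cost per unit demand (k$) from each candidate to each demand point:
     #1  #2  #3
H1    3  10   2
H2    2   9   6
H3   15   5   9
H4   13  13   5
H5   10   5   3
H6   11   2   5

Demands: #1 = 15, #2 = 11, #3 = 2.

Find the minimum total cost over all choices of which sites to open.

Open {H2, H6}: assign each demand point to its cheapest open site.
  #1→H2 15×2=30, #2→H6 11×2=22, #3→H6 2×5=10
  haulage cost 62, fixed 78 → total 140.
Compare {H1, H6}: haulage cost 71 + fixed 90 = 161.
Compare {H2, H5}: haulage cost 91 + fixed 80 = 171.
Compare {H2, H4, H6}: haulage cost 62 + fixed 112 = 174.
All other subsets cost ≥ 161. Minimum total cost: 140.

140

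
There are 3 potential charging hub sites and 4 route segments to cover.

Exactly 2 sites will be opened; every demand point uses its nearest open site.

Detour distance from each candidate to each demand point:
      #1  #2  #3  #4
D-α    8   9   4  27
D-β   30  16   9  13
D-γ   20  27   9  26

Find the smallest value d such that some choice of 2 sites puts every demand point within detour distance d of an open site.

Open {D-α, D-β}.
  Farthest demand point is #4 at detour distance 13 (to D-β); all others are ≤ 13.
With {D-β, D-γ} the worst case is 20.
With {D-α, D-γ} the worst case is 26.
No size-2 selection achieves below 13.

13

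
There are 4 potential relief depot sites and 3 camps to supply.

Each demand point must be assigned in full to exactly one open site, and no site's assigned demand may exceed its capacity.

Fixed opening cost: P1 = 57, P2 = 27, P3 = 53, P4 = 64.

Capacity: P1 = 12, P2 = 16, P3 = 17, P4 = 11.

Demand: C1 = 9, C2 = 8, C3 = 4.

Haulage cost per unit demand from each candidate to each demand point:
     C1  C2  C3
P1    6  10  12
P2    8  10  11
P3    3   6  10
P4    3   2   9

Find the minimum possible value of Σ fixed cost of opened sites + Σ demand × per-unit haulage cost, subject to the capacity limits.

Open {P2, P3}; cheapest assignment that respects the capacities:
  P2 (cap 16, load 4): C3 — cost 4×11 = 44
  P3 (cap 17, load 17): C1, C2 — cost 9×3 + 8×6 = 75
  Shipping 119, fixed 80 → total 199.
  Any other capacity-feasible assignment to {P2, P3} ships for at least 119.
Compare {P3, P4}: its best feasible assignment gives total 200.
Compare {P2, P4}: its best feasible assignment gives total 223.
Every other set of open sites that can feasibly serve all demand totals ≥ 200 even under its best assignment. Minimum: 199.

199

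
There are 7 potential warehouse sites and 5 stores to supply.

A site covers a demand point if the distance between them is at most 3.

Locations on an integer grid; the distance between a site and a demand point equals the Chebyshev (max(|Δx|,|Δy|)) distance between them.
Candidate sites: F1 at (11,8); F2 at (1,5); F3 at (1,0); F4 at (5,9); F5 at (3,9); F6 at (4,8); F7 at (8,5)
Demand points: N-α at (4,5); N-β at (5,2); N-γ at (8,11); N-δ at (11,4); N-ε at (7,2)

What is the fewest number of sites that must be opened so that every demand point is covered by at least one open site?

Coverage sets (demand points within 3 of each site):
  F1: {N-γ}
  F2: {N-α}
  F3: {}
  F4: {N-γ}
  F5: {}
  F6: {N-α}
  F7: {N-β, N-δ, N-ε}
No 2 sites suffice: every size-2 union leaves at least one demand point uncovered.
But {F1, F2, F7} covers everything, so the minimum is 3.

3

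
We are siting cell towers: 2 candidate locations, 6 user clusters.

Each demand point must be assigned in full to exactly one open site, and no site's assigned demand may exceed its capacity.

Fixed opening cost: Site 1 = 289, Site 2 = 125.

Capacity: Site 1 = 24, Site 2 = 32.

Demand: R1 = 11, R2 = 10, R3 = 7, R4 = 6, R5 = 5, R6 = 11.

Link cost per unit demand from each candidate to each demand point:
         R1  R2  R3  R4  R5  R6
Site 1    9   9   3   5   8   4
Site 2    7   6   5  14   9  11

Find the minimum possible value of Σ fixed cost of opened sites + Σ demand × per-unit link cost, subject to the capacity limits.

Open {Site 1, Site 2}; cheapest assignment that respects the capacities:
  Site 1 (cap 24, load 24): R3, R4, R6 — cost 7×3 + 6×5 + 11×4 = 95
  Site 2 (cap 32, load 26): R1, R2, R5 — cost 11×7 + 10×6 + 5×9 = 182
  Shipping 277, fixed 414 → total 691.
  Any other capacity-feasible assignment to {Site 1, Site 2} ships for at least 277.
Total demand is 50 and no other set of sites has combined capacity ≥ 50, so {Site 1, Site 2} is the only feasible choice of open sites. Minimum: 691.

691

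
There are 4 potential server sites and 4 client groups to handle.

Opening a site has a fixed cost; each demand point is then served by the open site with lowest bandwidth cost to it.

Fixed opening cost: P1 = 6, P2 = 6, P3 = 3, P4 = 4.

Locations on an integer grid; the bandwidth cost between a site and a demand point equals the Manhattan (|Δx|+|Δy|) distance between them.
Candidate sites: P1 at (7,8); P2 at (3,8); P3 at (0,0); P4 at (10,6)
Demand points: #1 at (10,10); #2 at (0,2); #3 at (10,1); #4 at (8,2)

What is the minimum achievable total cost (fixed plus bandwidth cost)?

24

Open {P3, P4}: assign each demand point to its cheapest open site.
  #1→P4 4, #2→P3 2, #3→P4 5, #4→P4 6
  bandwidth cost 17, fixed 7 → total 24.
Compare {P1, P3, P4}: bandwidth cost 17 + fixed 13 = 30.
Compare {P2, P3, P4}: bandwidth cost 17 + fixed 13 = 30.
Compare {P4}: bandwidth cost 29 + fixed 4 = 33.
All other subsets cost ≥ 30. Minimum total cost: 24.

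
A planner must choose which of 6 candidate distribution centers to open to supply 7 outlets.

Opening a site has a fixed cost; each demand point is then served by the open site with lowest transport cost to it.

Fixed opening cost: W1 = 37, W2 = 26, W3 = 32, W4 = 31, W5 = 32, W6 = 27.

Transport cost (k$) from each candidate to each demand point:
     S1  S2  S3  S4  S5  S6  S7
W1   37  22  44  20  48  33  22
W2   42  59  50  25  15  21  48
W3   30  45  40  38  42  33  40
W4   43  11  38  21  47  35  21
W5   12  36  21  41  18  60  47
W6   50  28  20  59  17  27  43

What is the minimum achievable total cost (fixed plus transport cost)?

202

Open {W4, W5}: assign each demand point to its cheapest open site.
  S1→W5 12, S2→W4 11, S3→W5 21, S4→W4 21, S5→W5 18, S6→W4 35, S7→W4 21
  transport cost 139, fixed 63 → total 202.
Compare {W2, W4, W5}: transport cost 122 + fixed 89 = 211.
Compare {W1, W5}: transport cost 148 + fixed 69 = 217.
Compare {W4, W6}: transport cost 160 + fixed 58 = 218.
All other subsets cost ≥ 211. Minimum total cost: 202.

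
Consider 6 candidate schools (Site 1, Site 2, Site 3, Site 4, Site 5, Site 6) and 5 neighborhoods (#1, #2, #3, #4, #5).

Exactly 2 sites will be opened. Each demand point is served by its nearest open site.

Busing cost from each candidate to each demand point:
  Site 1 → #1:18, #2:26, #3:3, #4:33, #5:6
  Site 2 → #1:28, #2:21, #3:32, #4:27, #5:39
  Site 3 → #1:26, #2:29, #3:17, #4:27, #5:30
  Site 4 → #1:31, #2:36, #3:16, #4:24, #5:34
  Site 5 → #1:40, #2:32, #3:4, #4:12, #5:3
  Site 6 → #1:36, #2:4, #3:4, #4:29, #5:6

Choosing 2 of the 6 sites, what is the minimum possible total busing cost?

Open {Site 5, Site 6}.
  #1→Site 6 36, #2→Site 6 4, #3→Site 5 4, #4→Site 5 12, #5→Site 5 3  ⇒ total 59.
Compare {Site 1, Site 6}: total 60.
Compare {Site 1, Site 5}: total 62.
No size-2 selection does better; minimum is 59.

59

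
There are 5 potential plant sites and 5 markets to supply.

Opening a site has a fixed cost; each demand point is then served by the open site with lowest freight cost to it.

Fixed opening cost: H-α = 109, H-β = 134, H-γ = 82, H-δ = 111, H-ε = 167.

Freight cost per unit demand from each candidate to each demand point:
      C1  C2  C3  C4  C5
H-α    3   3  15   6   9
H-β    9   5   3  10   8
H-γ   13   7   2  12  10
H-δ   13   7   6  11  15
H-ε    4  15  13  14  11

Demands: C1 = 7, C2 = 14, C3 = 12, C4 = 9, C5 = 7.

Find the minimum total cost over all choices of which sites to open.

Open {H-α, H-γ}: assign each demand point to its cheapest open site.
  C1→H-α 7×3=21, C2→H-α 14×3=42, C3→H-γ 12×2=24, C4→H-α 9×6=54, C5→H-α 7×9=63
  freight cost 204, fixed 191 → total 395.
Compare {H-β}: freight cost 315 + fixed 134 = 449.
Compare {H-α, H-β}: freight cost 209 + fixed 243 = 452.
Compare {H-α}: freight cost 360 + fixed 109 = 469.
All other subsets cost ≥ 449. Minimum total cost: 395.

395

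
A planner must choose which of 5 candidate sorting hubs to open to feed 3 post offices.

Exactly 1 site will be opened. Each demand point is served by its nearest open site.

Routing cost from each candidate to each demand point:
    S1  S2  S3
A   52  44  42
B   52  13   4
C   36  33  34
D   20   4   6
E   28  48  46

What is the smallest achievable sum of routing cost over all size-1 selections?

30

Open {D}.
  S1→D 20, S2→D 4, S3→D 6  ⇒ total 30.
Compare {B}: total 69.
Compare {C}: total 103.
No size-1 selection does better; minimum is 30.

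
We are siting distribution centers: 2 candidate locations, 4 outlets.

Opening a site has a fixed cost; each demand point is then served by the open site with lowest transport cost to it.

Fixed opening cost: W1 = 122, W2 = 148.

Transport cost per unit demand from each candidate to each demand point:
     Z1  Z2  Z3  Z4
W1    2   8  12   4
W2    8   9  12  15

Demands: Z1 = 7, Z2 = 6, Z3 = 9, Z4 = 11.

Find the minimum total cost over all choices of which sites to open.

Open {W1}: assign each demand point to its cheapest open site.
  Z1→W1 7×2=14, Z2→W1 6×8=48, Z3→W1 9×12=108, Z4→W1 11×4=44
  transport cost 214, fixed 122 → total 336.
Compare {W1, W2}: transport cost 214 + fixed 270 = 484.
Compare {W2}: transport cost 383 + fixed 148 = 531.

336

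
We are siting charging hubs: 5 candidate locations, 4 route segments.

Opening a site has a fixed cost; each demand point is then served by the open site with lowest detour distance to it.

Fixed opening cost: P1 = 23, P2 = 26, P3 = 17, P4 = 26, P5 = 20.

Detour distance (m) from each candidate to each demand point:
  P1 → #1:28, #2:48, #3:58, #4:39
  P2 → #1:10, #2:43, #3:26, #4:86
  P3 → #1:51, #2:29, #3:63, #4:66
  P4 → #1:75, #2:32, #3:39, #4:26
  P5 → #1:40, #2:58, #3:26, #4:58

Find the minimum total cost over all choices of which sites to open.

146

Open {P2, P4}: assign each demand point to its cheapest open site.
  #1→P2 10, #2→P4 32, #3→P2 26, #4→P4 26
  detour distance 94, fixed 52 → total 146.
Compare {P2, P3, P4}: detour distance 91 + fixed 69 = 160.
Compare {P2, P4, P5}: detour distance 94 + fixed 72 = 166.
Compare {P1, P2}: detour distance 118 + fixed 49 = 167.
All other subsets cost ≥ 160. Minimum total cost: 146.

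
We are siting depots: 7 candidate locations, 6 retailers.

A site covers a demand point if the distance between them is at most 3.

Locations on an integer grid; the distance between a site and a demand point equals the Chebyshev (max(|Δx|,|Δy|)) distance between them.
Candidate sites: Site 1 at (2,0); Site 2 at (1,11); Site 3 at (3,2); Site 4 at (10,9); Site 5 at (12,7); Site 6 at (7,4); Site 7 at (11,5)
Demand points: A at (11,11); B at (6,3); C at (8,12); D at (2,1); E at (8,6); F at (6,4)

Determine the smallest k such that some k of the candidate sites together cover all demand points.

Coverage sets (demand points within 3 of each site):
  Site 1: {D}
  Site 2: {}
  Site 3: {B, D, F}
  Site 4: {A, C, E}
  Site 5: {}
  Site 6: {B, E, F}
  Site 7: {E}
No single site covers all 6 demand points.
But {Site 3, Site 4} covers everything, so the minimum is 2.

2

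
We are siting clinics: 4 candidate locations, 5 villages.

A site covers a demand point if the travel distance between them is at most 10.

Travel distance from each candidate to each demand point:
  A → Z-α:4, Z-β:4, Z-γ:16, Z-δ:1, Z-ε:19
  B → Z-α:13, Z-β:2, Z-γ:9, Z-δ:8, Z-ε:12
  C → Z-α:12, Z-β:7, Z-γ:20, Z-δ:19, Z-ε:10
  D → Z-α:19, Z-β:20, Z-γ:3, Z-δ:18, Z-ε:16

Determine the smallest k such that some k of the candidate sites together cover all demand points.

Coverage sets (demand points within 10 of each site):
  A: {Z-α, Z-β, Z-δ}
  B: {Z-β, Z-γ, Z-δ}
  C: {Z-β, Z-ε}
  D: {Z-γ}
No 2 sites suffice: every size-2 union leaves at least one demand point uncovered.
But {A, B, C} covers everything, so the minimum is 3.

3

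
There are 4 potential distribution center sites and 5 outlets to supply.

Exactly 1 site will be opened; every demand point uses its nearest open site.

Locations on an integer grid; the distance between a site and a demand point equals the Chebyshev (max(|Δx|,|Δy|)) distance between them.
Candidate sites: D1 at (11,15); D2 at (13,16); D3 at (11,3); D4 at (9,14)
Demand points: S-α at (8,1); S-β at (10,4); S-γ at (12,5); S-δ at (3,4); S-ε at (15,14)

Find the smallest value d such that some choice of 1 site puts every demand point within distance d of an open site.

Open {D3}.
  Farthest demand point is S-ε at distance 11 (to D3); all others are ≤ 11.
With {D4} the worst case is 13.
With {D1} the worst case is 14.
No size-1 selection achieves below 11.

11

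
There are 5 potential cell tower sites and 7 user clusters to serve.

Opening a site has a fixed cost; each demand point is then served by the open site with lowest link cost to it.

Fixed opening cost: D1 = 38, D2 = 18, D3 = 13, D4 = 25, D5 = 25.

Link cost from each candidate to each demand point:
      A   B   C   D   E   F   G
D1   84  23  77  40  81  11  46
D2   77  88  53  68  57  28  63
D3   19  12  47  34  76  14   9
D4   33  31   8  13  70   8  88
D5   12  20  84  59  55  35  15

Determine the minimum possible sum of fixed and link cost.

177

Open {D3, D4}: assign each demand point to its cheapest open site.
  A→D3 19, B→D3 12, C→D4 8, D→D4 13, E→D4 70, F→D4 8, G→D3 9
  link cost 139, fixed 38 → total 177.
Compare {D3, D4, D5}: link cost 117 + fixed 63 = 180.
Compare {D4, D5}: link cost 131 + fixed 50 = 181.
Compare {D2, D3, D4}: link cost 126 + fixed 56 = 182.
All other subsets cost ≥ 180. Minimum total cost: 177.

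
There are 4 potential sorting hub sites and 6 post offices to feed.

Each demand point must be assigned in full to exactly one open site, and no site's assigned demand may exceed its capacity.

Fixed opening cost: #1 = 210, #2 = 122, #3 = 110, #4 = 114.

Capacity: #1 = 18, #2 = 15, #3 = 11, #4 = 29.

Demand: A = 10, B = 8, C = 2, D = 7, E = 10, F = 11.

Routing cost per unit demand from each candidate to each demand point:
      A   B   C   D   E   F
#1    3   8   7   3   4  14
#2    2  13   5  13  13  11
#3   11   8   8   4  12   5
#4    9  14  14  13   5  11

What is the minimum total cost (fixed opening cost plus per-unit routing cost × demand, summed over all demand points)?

684

Open {#2, #3, #4}; cheapest assignment that respects the capacities:
  #2 (cap 15, load 12): A, C — cost 10×2 + 2×5 = 30
  #3 (cap 11, load 11): F — cost 11×5 = 55
  #4 (cap 29, load 25): B, D, E — cost 8×14 + 7×13 + 10×5 = 253
  Shipping 338, fixed 346 → total 684.
  Any other capacity-feasible assignment to {#2, #3, #4} ships for at least 338.
Compare {#1, #3, #4}: its best feasible assignment gives total 728.
Compare {#1, #2, #4}: its best feasible assignment gives total 732.
Every other set of open sites that can feasibly serve all demand totals ≥ 728 even under its best assignment. Minimum: 684.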